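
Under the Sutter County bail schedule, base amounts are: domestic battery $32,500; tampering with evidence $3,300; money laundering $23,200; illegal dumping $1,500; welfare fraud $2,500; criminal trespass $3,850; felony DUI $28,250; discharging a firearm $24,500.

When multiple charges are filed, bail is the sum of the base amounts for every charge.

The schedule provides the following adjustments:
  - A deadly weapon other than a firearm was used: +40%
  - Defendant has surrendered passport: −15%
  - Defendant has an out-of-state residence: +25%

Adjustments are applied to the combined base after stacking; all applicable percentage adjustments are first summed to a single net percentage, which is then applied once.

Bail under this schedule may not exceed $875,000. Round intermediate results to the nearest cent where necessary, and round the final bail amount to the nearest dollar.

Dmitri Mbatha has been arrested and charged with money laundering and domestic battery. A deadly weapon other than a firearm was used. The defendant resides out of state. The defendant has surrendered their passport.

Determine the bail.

Base amounts from the schedule: money laundering $23,200; domestic battery $32,500.
Stacking rule: sum of all bases. $23,200 + $32,500 = $55,700.
Net percentage adjustment: +40% −15% +25% = +50%. $55,700 × 1.5 = $83,550.
$83,550 is within the $875,000 maximum.

$83,550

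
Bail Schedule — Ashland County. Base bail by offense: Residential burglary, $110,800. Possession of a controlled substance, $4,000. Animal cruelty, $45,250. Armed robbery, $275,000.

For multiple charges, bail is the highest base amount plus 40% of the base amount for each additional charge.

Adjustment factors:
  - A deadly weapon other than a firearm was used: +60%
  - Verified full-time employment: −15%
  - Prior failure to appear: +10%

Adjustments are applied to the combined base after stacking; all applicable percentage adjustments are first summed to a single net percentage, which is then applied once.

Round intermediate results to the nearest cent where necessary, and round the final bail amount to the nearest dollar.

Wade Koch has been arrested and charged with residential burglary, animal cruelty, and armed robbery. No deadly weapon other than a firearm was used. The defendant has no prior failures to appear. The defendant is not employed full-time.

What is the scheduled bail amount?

$337,420

Base amounts from the schedule: residential burglary $110,800; animal cruelty $45,250; armed robbery $275,000.
Stacking rule: highest base plus 40% of each additional charge. Highest is armed robbery at $275,000. Additional: $110,800 × 40% = $44,320; $45,250 × 40% = $18,100. Combined base = $275,000 + $62,420 = $337,420.
No adjustment factors apply to this defendant.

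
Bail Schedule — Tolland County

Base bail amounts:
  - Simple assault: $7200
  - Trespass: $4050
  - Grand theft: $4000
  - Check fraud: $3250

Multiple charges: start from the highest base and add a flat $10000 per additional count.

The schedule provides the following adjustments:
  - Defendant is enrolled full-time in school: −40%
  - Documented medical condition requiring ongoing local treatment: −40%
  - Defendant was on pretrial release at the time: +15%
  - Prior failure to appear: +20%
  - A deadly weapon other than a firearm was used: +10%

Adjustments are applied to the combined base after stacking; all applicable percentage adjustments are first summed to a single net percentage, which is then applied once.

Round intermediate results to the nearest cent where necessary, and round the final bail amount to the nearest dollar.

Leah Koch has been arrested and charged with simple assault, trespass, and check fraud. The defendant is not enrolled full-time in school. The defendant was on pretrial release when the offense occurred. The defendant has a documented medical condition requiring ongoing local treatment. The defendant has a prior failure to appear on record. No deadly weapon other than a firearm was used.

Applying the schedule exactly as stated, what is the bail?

$25840

Base amounts from the schedule: simple assault $7200; trespass $4050; check fraud $3250.
Stacking rule: highest base plus $10000 per additional charge. Highest is simple assault at $7200; 2 additional charges → +$20000. Combined base = $27200.
Net percentage adjustment: −40% +15% +20% = −5%. $27200 × 0.95 = $25840.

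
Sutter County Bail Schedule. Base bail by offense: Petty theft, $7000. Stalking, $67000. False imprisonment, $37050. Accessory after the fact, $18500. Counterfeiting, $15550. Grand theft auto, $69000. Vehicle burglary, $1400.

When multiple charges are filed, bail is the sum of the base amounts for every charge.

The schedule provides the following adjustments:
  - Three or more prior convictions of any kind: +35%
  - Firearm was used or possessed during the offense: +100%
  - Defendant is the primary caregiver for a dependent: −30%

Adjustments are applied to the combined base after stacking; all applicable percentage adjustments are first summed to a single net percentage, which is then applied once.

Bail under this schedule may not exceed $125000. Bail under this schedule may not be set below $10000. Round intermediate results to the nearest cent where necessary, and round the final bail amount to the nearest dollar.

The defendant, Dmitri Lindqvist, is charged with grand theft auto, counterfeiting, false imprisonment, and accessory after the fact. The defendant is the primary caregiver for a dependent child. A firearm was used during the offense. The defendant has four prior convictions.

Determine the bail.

$125000

Base amounts from the schedule: grand theft auto $69000; counterfeiting $15550; false imprisonment $37050; accessory after the fact $18500.
Stacking rule: sum of all bases. $69000 + $15550 + $37050 + $18500 = $140100.
Net percentage adjustment: +35% +100% −30% = +105%. $140100 × 2.05 = $287205.
Result $287205 exceeds the maximum of $125000; bail is capped at $125000.
$125000 is at or above the $10000 minimum.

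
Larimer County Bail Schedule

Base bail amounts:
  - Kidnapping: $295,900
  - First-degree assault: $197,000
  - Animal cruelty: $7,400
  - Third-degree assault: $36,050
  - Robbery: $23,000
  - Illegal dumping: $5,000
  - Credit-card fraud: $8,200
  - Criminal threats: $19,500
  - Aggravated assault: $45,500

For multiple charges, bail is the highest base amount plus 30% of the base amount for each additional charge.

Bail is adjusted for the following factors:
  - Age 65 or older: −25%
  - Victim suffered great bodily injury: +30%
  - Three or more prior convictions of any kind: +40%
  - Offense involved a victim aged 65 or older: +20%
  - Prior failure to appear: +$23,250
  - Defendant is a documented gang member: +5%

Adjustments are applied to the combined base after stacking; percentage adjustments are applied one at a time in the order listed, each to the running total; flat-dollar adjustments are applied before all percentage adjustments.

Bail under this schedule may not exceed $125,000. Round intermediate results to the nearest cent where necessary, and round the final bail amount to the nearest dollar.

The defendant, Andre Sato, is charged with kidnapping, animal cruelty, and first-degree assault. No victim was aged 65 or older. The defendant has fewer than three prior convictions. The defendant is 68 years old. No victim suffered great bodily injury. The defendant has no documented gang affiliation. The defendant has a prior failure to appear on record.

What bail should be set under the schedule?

$125,000

Base amounts from the schedule: kidnapping $295,900; animal cruelty $7,400; first-degree assault $197,000.
Stacking rule: highest base plus 30% of each additional charge. Highest is kidnapping at $295,900. Additional: $7,400 × 30% = $2,220; $197,000 × 30% = $59,100. Combined base = $295,900 + $61,320 = $357,220.
Prior failure to appear (+$23,250 flat): $357,220 + $23,250 = $380,470.
Age 65 or older (−25%): $380,470 × 0.75 = $285,352.50.
Result $285,352.50 exceeds the maximum of $125,000; bail is capped at $125,000.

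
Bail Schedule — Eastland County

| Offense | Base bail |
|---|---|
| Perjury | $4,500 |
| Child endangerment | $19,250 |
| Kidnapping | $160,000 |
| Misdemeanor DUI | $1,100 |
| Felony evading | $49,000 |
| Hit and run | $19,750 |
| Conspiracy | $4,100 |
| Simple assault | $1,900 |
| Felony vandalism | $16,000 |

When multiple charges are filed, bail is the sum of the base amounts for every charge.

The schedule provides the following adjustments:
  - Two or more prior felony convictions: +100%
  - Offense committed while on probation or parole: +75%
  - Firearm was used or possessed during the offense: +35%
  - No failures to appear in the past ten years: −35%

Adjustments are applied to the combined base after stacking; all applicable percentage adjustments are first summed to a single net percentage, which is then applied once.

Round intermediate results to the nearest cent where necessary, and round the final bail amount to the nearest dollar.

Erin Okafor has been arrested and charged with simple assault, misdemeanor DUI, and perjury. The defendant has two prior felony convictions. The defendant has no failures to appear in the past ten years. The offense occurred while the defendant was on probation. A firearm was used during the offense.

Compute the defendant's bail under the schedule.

$20,625

Base amounts from the schedule: simple assault $1,900; misdemeanor DUI $1,100; perjury $4,500.
Stacking rule: sum of all bases. $1,900 + $1,100 + $4,500 = $7,500.
Net percentage adjustment: +100% +75% +35% −35% = +175%. $7,500 × 2.75 = $20,625.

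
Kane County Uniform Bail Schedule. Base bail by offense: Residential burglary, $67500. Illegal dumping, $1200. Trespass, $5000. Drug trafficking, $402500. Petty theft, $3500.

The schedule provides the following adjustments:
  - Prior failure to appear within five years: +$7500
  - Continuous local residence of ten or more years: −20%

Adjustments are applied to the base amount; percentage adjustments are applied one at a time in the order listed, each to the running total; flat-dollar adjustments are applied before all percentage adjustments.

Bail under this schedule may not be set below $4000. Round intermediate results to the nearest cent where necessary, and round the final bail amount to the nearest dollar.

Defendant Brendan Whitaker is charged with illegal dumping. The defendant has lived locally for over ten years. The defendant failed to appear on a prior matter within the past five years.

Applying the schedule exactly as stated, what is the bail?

Base amounts from the schedule: illegal dumping $1200.
Single charge. Combined base = $1200.
Prior failure to appear within five years (+$7500 flat): $1200 + $7500 = $8700.
Continuous local residence of ten or more years (−20%): $8700 × 0.8 = $6960.
$6960 is at or above the $4000 minimum.

$6960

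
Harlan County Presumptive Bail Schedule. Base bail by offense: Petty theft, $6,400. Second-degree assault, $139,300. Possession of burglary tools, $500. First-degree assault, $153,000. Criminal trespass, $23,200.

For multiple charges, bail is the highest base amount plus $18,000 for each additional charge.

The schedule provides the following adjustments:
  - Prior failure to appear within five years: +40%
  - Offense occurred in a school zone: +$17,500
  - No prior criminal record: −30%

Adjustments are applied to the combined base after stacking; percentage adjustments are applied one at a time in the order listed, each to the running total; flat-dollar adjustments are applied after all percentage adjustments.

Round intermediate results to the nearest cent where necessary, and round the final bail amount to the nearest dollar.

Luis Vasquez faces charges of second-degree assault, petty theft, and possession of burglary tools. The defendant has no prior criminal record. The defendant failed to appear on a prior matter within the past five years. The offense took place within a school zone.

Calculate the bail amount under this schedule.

Base amounts from the schedule: second-degree assault $139,300; petty theft $6,400; possession of burglary tools $500.
Stacking rule: highest base plus $18,000 per additional charge. Highest is second-degree assault at $139,300; 2 additional charges → +$36,000. Combined base = $175,300.
Prior failure to appear within five years (+40%): $175,300 × 1.4 = $245,420.
No prior criminal record (−30%): $245,420 × 0.7 = $171,794.
Offense occurred in a school zone (+$17,500 flat): $171,794 + $17,500 = $189,294.

$189,294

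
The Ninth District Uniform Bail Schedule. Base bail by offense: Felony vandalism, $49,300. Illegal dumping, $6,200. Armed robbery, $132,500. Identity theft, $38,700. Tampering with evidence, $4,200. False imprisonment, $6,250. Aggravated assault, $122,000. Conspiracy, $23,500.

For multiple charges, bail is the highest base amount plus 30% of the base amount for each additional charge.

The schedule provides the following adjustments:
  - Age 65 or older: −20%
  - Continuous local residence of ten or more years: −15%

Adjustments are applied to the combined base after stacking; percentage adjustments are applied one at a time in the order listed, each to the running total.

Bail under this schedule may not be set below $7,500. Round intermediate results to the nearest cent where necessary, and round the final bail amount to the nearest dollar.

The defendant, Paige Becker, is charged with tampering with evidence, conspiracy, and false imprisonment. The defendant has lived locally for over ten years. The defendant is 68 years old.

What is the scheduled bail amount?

$18,112

Base amounts from the schedule: tampering with evidence $4,200; conspiracy $23,500; false imprisonment $6,250.
Stacking rule: highest base plus 30% of each additional charge. Highest is conspiracy at $23,500. Additional: $4,200 × 30% = $1,260; $6,250 × 30% = $1,875. Combined base = $23,500 + $3,135 = $26,635.
Age 65 or older (−20%): $26,635 × 0.8 = $21,308.
Continuous local residence of ten or more years (−15%): $21,308 × 0.85 = $18,111.80.
$18,111.80 is at or above the $7,500 minimum.
Rounded to the nearest dollar: $18,112.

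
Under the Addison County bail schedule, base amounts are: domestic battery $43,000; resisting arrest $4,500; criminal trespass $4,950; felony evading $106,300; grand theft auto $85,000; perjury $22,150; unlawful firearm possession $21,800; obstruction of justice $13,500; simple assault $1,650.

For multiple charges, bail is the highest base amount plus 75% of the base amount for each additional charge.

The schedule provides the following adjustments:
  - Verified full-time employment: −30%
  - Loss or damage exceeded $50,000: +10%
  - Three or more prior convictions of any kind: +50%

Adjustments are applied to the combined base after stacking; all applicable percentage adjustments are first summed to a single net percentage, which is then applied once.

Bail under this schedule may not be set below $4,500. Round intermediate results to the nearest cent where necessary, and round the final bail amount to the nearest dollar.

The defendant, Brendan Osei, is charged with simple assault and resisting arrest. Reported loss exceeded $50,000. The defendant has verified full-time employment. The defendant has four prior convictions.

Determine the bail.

$7,459

Base amounts from the schedule: simple assault $1,650; resisting arrest $4,500.
Stacking rule: highest base plus 75% of each additional charge. Highest is resisting arrest at $4,500. Additional: $1,650 × 75% = $1,237.50. Combined base = $4,500 + $1,237.50 = $5,737.50.
Net percentage adjustment: −30% +10% +50% = +30%. $5,737.50 × 1.3 = $7,458.75.
$7,458.75 is at or above the $4,500 minimum.
Rounded to the nearest dollar: $7,459.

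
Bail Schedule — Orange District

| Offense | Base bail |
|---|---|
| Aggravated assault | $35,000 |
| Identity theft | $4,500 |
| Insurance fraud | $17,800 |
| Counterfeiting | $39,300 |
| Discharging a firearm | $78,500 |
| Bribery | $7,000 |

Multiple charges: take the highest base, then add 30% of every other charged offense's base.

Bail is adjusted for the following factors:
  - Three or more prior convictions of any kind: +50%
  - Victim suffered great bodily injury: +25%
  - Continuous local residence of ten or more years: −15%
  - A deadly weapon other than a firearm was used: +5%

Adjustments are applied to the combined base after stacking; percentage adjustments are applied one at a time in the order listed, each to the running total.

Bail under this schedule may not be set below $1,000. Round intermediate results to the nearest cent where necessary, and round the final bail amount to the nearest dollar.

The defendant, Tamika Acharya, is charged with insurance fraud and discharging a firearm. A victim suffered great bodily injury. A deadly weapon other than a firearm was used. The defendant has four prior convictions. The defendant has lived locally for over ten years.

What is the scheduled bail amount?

$140,301

Base amounts from the schedule: insurance fraud $17,800; discharging a firearm $78,500.
Stacking rule: highest base plus 30% of each additional charge. Highest is discharging a firearm at $78,500. Additional: $17,800 × 30% = $5,340. Combined base = $78,500 + $5,340 = $83,840.
Three or more prior convictions of any kind (+50%): $83,840 × 1.5 = $125,760.
Victim suffered great bodily injury (+25%): $125,760 × 1.25 = $157,200.
Continuous local residence of ten or more years (−15%): $157,200 × 0.85 = $133,620.
A deadly weapon other than a firearm was used (+5%): $133,620 × 1.05 = $140,301.
$140,301 is at or above the $1,000 minimum.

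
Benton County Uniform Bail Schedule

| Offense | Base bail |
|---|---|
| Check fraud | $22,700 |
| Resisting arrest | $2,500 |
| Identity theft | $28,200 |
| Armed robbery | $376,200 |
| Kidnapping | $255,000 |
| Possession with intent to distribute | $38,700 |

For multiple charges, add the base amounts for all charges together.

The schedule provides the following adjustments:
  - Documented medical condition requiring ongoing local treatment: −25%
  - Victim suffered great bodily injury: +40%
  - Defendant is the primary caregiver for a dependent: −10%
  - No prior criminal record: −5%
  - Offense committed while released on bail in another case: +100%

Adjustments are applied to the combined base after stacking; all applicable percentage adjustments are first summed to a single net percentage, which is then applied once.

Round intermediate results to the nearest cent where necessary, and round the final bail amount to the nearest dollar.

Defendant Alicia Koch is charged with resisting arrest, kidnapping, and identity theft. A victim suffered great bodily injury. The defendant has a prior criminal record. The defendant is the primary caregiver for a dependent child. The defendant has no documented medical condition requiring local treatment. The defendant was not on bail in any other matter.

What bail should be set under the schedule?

$371,410

Base amounts from the schedule: resisting arrest $2,500; kidnapping $255,000; identity theft $28,200.
Stacking rule: sum of all bases. $2,500 + $255,000 + $28,200 = $285,700.
Net percentage adjustment: +40% −10% = +30%. $285,700 × 1.3 = $371,410.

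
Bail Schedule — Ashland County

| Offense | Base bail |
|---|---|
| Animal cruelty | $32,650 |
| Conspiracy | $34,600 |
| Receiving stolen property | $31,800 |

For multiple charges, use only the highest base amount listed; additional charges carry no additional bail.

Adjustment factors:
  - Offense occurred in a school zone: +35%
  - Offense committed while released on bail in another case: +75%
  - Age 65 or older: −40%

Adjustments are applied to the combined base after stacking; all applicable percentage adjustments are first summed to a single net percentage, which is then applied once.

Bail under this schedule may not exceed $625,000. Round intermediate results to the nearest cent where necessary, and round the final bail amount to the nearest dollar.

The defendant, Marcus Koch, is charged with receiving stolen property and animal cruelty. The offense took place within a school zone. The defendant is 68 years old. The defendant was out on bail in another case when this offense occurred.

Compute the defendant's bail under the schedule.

$55,505

Base amounts from the schedule: receiving stolen property $31,800; animal cruelty $32,650.
Stacking rule: use the highest base only. Highest is animal cruelty at $32,650. Combined base = $32,650.
Net percentage adjustment: +35% +75% −40% = +70%. $32,650 × 1.7 = $55,505.
$55,505 is within the $625,000 maximum.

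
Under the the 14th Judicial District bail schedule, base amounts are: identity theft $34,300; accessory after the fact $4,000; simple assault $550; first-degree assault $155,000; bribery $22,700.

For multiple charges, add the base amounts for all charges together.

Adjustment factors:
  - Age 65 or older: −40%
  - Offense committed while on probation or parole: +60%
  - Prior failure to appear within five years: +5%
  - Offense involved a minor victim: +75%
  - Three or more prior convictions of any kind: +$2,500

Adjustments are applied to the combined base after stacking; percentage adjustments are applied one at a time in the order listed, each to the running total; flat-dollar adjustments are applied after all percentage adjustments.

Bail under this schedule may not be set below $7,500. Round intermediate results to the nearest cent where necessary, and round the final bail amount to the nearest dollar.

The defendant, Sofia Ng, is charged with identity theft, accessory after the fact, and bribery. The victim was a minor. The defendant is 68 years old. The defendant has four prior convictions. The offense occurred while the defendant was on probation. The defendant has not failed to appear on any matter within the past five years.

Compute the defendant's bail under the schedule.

$104,980

Base amounts from the schedule: identity theft $34,300; accessory after the fact $4,000; bribery $22,700.
Stacking rule: sum of all bases. $34,300 + $4,000 + $22,700 = $61,000.
Age 65 or older (−40%): $61,000 × 0.6 = $36,600.
Offense committed while on probation or parole (+60%): $36,600 × 1.6 = $58,560.
Offense involved a minor victim (+75%): $58,560 × 1.75 = $102,480.
Three or more prior convictions of any kind (+$2,500 flat): $102,480 + $2,500 = $104,980.
$104,980 is at or above the $7,500 minimum.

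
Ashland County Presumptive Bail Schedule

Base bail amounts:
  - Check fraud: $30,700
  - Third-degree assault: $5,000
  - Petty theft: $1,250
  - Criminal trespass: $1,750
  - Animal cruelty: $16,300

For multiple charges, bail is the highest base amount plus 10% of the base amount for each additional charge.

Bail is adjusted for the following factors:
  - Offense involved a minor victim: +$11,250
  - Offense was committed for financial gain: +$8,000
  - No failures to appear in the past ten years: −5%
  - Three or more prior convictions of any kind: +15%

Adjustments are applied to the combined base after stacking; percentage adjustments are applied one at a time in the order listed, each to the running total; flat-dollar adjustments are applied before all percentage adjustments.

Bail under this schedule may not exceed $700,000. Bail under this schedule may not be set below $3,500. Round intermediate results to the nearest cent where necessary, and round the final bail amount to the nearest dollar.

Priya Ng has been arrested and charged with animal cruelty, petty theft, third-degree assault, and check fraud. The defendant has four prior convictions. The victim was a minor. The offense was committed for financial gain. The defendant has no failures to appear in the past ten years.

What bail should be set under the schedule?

$57,034

Base amounts from the schedule: animal cruelty $16,300; petty theft $1,250; third-degree assault $5,000; check fraud $30,700.
Stacking rule: highest base plus 10% of each additional charge. Highest is check fraud at $30,700. Additional: $16,300 × 10% = $1,630; $1,250 × 10% = $125; $5,000 × 10% = $500. Combined base = $30,700 + $2,255 = $32,955.
Offense involved a minor victim (+$11,250 flat): $32,955 + $11,250 = $44,205.
Offense was committed for financial gain (+$8,000 flat): $44,205 + $8,000 = $52,205.
No failures to appear in the past ten years (−5%): $52,205 × 0.95 = $49,594.75.
Three or more prior convictions of any kind (+15%): $49,594.75 × 1.15 = $57,033.96.
$57,033.96 is within the $700,000 maximum.
$57,033.96 is at or above the $3,500 minimum.
Rounded to the nearest dollar: $57,034.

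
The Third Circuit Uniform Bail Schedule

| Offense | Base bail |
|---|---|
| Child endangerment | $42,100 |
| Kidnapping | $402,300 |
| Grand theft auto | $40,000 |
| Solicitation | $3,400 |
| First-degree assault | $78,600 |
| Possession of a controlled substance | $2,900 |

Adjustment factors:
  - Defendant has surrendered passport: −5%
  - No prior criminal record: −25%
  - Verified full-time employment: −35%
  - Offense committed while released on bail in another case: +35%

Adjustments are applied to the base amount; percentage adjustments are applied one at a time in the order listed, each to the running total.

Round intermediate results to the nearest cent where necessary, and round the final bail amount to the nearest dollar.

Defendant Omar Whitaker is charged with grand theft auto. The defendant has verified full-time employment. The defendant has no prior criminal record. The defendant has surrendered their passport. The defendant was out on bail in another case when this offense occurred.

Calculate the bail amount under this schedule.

$25,009

Base amounts from the schedule: grand theft auto $40,000.
Single charge. Combined base = $40,000.
Defendant has surrendered passport (−5%): $40,000 × 0.95 = $38,000.
No prior criminal record (−25%): $38,000 × 0.75 = $28,500.
Verified full-time employment (−35%): $28,500 × 0.65 = $18,525.
Offense committed while released on bail in another case (+35%): $18,525 × 1.35 = $25,008.75.
Rounded to the nearest dollar: $25,009.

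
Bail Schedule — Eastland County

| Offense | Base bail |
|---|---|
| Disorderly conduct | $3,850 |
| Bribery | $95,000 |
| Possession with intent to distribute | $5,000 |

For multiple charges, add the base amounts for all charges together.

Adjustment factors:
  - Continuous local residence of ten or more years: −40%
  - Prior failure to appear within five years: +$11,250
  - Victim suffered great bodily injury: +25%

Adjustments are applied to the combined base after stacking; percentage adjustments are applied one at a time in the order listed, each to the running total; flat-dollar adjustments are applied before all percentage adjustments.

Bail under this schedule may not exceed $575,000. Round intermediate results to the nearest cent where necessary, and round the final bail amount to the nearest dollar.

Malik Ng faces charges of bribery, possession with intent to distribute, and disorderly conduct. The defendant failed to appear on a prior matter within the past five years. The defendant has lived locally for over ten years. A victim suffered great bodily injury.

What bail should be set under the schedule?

Base amounts from the schedule: bribery $95,000; possession with intent to distribute $5,000; disorderly conduct $3,850.
Stacking rule: sum of all bases. $95,000 + $5,000 + $3,850 = $103,850.
Prior failure to appear within five years (+$11,250 flat): $103,850 + $11,250 = $115,100.
Continuous local residence of ten or more years (−40%): $115,100 × 0.6 = $69,060.
Victim suffered great bodily injury (+25%): $69,060 × 1.25 = $86,325.
$86,325 is within the $575,000 maximum.

$86,325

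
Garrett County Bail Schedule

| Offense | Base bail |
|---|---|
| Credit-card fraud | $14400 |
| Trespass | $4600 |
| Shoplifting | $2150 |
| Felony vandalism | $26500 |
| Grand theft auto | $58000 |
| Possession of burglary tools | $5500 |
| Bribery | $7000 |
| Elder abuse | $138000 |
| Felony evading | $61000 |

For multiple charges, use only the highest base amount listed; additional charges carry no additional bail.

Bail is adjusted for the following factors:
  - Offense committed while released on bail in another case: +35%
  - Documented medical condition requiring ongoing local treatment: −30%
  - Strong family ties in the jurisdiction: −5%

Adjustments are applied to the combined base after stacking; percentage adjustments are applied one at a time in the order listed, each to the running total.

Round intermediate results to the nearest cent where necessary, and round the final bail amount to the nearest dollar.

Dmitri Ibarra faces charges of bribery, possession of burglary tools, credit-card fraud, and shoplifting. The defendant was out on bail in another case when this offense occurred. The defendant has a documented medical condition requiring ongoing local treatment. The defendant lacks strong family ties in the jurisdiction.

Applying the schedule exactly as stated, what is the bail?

$13608

Base amounts from the schedule: bribery $7000; possession of burglary tools $5500; credit-card fraud $14400; shoplifting $2150.
Stacking rule: use the highest base only. Highest is credit-card fraud at $14400. Combined base = $14400.
Offense committed while released on bail in another case (+35%): $14400 × 1.35 = $19440.
Documented medical condition requiring ongoing local treatment (−30%): $19440 × 0.7 = $13608.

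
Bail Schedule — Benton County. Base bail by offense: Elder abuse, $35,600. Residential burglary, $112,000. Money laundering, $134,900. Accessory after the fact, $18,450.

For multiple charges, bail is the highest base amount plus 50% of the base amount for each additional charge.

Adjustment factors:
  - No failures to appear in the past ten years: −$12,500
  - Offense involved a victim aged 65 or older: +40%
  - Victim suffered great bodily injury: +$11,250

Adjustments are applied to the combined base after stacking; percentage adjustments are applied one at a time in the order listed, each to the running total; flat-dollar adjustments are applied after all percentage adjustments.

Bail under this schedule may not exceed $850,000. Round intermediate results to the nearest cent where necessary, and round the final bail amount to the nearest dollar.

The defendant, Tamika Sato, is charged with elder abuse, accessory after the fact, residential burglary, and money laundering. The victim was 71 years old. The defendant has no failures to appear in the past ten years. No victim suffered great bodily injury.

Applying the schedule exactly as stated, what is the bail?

$292,595

Base amounts from the schedule: elder abuse $35,600; accessory after the fact $18,450; residential burglary $112,000; money laundering $134,900.
Stacking rule: highest base plus 50% of each additional charge. Highest is money laundering at $134,900. Additional: $35,600 × 50% = $17,800; $18,450 × 50% = $9,225; $112,000 × 50% = $56,000. Combined base = $134,900 + $83,025 = $217,925.
Offense involved a victim aged 65 or older (+40%): $217,925 × 1.4 = $305,095.
No failures to appear in the past ten years (−$12,500 flat): $305,095 − $12,500 = $292,595.
$292,595 is within the $850,000 maximum.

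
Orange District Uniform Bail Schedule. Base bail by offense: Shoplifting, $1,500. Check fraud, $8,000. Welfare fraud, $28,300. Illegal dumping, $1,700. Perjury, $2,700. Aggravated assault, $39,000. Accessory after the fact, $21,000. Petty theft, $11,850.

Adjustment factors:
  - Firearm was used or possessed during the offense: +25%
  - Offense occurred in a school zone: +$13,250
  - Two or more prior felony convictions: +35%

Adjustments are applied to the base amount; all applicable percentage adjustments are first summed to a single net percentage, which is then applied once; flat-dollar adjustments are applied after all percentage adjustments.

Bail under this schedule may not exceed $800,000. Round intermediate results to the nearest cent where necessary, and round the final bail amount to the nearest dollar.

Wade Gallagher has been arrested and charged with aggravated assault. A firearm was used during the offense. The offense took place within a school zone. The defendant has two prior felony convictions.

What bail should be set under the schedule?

Base amounts from the schedule: aggravated assault $39,000.
Single charge. Combined base = $39,000.
Net percentage adjustment: +25% +35% = +60%. $39,000 × 1.6 = $62,400.
Offense occurred in a school zone (+$13,250 flat): $62,400 + $13,250 = $75,650.
$75,650 is within the $800,000 maximum.

$75,650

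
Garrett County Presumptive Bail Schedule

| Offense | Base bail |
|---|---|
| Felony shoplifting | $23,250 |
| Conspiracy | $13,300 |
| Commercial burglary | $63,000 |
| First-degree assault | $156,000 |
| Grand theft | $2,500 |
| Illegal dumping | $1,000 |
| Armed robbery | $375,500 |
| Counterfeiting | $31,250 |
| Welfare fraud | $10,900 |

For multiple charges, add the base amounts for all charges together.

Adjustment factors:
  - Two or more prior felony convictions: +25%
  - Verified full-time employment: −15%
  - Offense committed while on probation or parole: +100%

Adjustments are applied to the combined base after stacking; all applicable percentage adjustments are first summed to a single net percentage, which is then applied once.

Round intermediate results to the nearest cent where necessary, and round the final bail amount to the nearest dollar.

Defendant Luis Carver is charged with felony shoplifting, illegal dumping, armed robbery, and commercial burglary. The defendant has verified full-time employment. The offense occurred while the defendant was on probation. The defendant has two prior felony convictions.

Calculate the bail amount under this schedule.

$971,775

Base amounts from the schedule: felony shoplifting $23,250; illegal dumping $1,000; armed robbery $375,500; commercial burglary $63,000.
Stacking rule: sum of all bases. $23,250 + $1,000 + $375,500 + $63,000 = $462,750.
Net percentage adjustment: +25% −15% +100% = +110%. $462,750 × 2.1 = $971,775.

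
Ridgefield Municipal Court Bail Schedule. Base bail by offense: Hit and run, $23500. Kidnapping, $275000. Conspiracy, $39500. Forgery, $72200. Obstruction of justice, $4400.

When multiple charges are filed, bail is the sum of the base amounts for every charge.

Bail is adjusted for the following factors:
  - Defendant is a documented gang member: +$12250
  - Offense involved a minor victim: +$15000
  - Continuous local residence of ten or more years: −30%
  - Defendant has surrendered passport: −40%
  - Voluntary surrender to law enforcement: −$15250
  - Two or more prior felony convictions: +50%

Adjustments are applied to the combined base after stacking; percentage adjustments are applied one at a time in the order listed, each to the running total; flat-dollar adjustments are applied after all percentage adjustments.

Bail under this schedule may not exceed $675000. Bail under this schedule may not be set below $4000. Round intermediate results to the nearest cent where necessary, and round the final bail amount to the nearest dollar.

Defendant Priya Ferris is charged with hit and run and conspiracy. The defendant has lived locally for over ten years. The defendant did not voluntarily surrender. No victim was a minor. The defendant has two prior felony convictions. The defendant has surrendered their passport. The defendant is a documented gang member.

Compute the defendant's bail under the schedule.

$51940

Base amounts from the schedule: hit and run $23500; conspiracy $39500.
Stacking rule: sum of all bases. $23500 + $39500 = $63000.
Continuous local residence of ten or more years (−30%): $63000 × 0.7 = $44100.
Defendant has surrendered passport (−40%): $44100 × 0.6 = $26460.
Two or more prior felony convictions (+50%): $26460 × 1.5 = $39690.
Defendant is a documented gang member (+$12250 flat): $39690 + $12250 = $51940.
$51940 is within the $675000 maximum.
$51940 is at or above the $4000 minimum.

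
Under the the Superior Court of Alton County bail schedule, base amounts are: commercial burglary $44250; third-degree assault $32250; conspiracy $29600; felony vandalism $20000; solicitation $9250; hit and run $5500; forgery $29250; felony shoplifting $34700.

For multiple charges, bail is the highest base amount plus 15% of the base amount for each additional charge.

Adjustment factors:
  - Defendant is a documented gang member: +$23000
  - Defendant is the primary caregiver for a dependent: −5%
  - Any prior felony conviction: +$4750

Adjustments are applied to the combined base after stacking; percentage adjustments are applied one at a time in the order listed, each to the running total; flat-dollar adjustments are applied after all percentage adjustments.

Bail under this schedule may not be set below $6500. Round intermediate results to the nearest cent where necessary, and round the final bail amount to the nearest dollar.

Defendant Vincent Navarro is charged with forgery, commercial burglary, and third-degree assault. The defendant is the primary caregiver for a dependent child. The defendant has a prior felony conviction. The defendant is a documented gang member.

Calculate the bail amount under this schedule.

Base amounts from the schedule: forgery $29250; commercial burglary $44250; third-degree assault $32250.
Stacking rule: highest base plus 15% of each additional charge. Highest is commercial burglary at $44250. Additional: $29250 × 15% = $4387.50; $32250 × 15% = $4837.50. Combined base = $44250 + $9225 = $53475.
Defendant is the primary caregiver for a dependent (−5%): $53475 × 0.95 = $50801.25.
Defendant is a documented gang member (+$23000 flat): $50801.25 + $23000 = $73801.25.
Any prior felony conviction (+$4750 flat): $73801.25 + $4750 = $78551.25.
$78551.25 is at or above the $6500 minimum.
Rounded to the nearest dollar: $78551.

$78551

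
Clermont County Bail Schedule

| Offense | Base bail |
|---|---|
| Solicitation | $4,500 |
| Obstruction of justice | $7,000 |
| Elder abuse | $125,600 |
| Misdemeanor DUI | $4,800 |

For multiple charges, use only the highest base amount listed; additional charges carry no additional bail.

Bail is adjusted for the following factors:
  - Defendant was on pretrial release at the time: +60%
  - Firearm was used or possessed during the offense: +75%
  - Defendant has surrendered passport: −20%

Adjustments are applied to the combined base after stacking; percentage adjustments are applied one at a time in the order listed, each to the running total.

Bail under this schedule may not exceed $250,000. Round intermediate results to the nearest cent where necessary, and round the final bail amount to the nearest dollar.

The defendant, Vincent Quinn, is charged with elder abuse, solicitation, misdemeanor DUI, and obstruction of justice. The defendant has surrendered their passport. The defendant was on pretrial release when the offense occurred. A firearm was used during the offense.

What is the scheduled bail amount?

$250,000

Base amounts from the schedule: elder abuse $125,600; solicitation $4,500; misdemeanor DUI $4,800; obstruction of justice $7,000.
Stacking rule: use the highest base only. Highest is elder abuse at $125,600. Combined base = $125,600.
Defendant was on pretrial release at the time (+60%): $125,600 × 1.6 = $200,960.
Firearm was used or possessed during the offense (+75%): $200,960 × 1.75 = $351,680.
Defendant has surrendered passport (−20%): $351,680 × 0.8 = $281,344.
Result $281,344 exceeds the maximum of $250,000; bail is capped at $250,000.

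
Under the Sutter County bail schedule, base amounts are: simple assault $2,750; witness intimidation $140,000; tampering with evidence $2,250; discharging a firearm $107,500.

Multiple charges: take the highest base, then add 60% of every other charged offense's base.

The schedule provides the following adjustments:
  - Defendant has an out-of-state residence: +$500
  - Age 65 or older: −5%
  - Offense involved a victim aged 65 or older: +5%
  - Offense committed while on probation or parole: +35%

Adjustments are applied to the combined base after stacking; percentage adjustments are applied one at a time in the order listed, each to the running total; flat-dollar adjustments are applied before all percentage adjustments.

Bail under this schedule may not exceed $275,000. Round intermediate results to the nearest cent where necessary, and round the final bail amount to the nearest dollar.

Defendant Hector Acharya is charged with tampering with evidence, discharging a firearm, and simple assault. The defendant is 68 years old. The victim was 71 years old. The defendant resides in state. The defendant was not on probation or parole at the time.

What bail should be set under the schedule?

$110,224

Base amounts from the schedule: tampering with evidence $2,250; discharging a firearm $107,500; simple assault $2,750.
Stacking rule: highest base plus 60% of each additional charge. Highest is discharging a firearm at $107,500. Additional: $2,250 × 60% = $1,350; $2,750 × 60% = $1,650. Combined base = $107,500 + $3,000 = $110,500.
Age 65 or older (−5%): $110,500 × 0.95 = $104,975.
Offense involved a victim aged 65 or older (+5%): $104,975 × 1.05 = $110,223.75.
$110,223.75 is within the $275,000 maximum.
Rounded to the nearest dollar: $110,224.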